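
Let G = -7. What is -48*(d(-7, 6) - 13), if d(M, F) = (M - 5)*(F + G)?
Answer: 48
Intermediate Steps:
d(M, F) = (-7 + F)*(-5 + M) (d(M, F) = (M - 5)*(F - 7) = (-5 + M)*(-7 + F) = (-7 + F)*(-5 + M))
-48*(d(-7, 6) - 13) = -48*((35 - 7*(-7) - 5*6 + 6*(-7)) - 13) = -48*((35 + 49 - 30 - 42) - 13) = -48*(12 - 13) = -48*(-1) = 48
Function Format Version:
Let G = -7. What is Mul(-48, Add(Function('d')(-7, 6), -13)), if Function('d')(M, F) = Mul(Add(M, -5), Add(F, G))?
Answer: 48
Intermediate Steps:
Function('d')(M, F) = Mul(Add(-7, F), Add(-5, M)) (Function('d')(M, F) = Mul(Add(M, -5), Add(F, -7)) = Mul(Add(-5, M), Add(-7, F)) = Mul(Add(-7, F), Add(-5, M)))
Mul(-48, Add(Function('d')(-7, 6), -13)) = Mul(-48, Add(Add(35, Mul(-7, -7), Mul(-5, 6), Mul(6, -7)), -13)) = Mul(-48, Add(Add(35, 49, -30, -42), -13)) = Mul(-48, Add(12, -13)) = Mul(-48, -1) = 48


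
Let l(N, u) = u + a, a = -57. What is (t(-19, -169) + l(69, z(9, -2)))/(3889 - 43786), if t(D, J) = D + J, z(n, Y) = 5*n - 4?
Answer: 68/13299 ≈ 0.0051132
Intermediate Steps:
z(n, Y) = -4 + 5*n
l(N, u) = -57 + u (l(N, u) = u - 57 = -57 + u)
(t(-19, -169) + l(69, z(9, -2)))/(3889 - 43786) = ((-19 - 169) + (-57 + (-4 + 5*9)))/(3889 - 43786) = (-188 + (-57 + (-4 + 45)))/(-39897) = (-188 + (-57 + 41))*(-1/39897) = (-188 - 16)*(-1/39897) = -204*(-1/39897) = 68/13299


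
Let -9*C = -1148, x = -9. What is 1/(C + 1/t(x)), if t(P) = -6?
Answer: 18/2293 ≈ 0.0078500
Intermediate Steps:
C = 1148/9 (C = -⅑*(-1148) = 1148/9 ≈ 127.56)
1/(C + 1/t(x)) = 1/(1148/9 + 1/(-6)) = 1/(1148/9 - ⅙) = 1/(2293/18) = 18/2293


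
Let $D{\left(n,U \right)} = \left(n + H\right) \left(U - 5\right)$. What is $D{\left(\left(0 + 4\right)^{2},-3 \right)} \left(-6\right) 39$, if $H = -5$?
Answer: $20592$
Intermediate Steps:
$D{\left(n,U \right)} = \left(-5 + U\right) \left(-5 + n\right)$ ($D{\left(n,U \right)} = \left(n - 5\right) \left(U - 5\right) = \left(-5 + n\right) \left(-5 + U\right) = \left(-5 + U\right) \left(-5 + n\right)$)
$D{\left(\left(0 + 4\right)^{2},-3 \right)} \left(-6\right) 39 = \left(25 - -15 - 5 \left(0 + 4\right)^{2} - 3 \left(0 + 4\right)^{2}\right) \left(-6\right) 39 = \left(25 + 15 - 5 \cdot 4^{2} - 3 \cdot 4^{2}\right) \left(-6\right) 39 = \left(25 + 15 - 80 - 48\right) \left(-6\right) 39 = \left(-88\right) \left(-6\right) 39 = 528 \cdot 39 = 20592$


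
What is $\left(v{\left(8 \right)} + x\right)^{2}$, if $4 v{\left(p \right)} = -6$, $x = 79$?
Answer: $\frac{24025}{4} \approx 6006.3$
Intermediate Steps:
$v{\left(p \right)} = - \frac{3}{2}$ ($v{\left(p \right)} = \frac{1}{4} \left(-6\right) = - \frac{3}{2}$)
$\left(v{\left(8 \right)} + x\right)^{2} = \left(- \frac{3}{2} + 79\right)^{2} = \left(\frac{155}{2}\right)^{2} = \frac{24025}{4}$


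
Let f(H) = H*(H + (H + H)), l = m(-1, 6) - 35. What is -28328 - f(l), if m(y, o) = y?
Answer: -32216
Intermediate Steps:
l = -36 (l = -1 - 35 = -36)
f(H) = 3*H² (f(H) = H*(H + 2*H) = H*(3*H) = 3*H²)
-28328 - f(l) = -28328 - 3*(-36)² = -28328 - 3*1296 = -28328 - 1*3888 = -28328 - 3888 = -32216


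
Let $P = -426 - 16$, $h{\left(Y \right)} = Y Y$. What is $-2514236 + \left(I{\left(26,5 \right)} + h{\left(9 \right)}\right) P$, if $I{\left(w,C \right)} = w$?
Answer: $-2561530$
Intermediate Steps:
$h{\left(Y \right)} = Y^{2}$
$P = -442$
$-2514236 + \left(I{\left(26,5 \right)} + h{\left(9 \right)}\right) P = -2514236 + \left(26 + 9^{2}\right) \left(-442\right) = -2514236 + \left(26 + 81\right) \left(-442\right) = -2514236 + 107 \left(-442\right) = -2514236 - 47294 = -2561530$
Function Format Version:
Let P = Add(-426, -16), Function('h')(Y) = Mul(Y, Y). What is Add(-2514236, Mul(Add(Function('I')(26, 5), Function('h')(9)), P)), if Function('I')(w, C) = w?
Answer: -2561530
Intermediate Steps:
Function('h')(Y) = Pow(Y, 2)
P = -442
Add(-2514236, Mul(Add(Function('I')(26, 5), Function('h')(9)), P)) = Add(-2514236, Mul(Add(26, Pow(9, 2)), -442)) = Add(-2514236, Mul(Add(26, 81), -442)) = Add(-2514236, Mul(107, -442)) = Add(-2514236, -47294) = -2561530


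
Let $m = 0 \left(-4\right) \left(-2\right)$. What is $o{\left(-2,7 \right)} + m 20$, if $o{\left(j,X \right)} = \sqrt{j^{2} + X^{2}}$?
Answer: $\sqrt{53} \approx 7.2801$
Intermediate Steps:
$m = 0$ ($m = 0 \left(-2\right) = 0$)
$o{\left(j,X \right)} = \sqrt{X^{2} + j^{2}}$
$o{\left(-2,7 \right)} + m 20 = \sqrt{7^{2} + \left(-2\right)^{2}} + 0 \cdot 20 = \sqrt{49 + 4} + 0 = \sqrt{53} + 0 = \sqrt{53}$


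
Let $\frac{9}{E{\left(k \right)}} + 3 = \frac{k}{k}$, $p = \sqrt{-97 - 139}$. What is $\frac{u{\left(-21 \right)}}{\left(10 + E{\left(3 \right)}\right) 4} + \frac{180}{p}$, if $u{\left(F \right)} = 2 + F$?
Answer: $- \frac{19}{22} - \frac{90 i \sqrt{59}}{59} \approx -0.86364 - 11.717 i$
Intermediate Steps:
$p = 2 i \sqrt{59}$ ($p = \sqrt{-236} = 2 i \sqrt{59} \approx 15.362 i$)
$E{\left(k \right)} = - \frac{9}{2}$ ($E{\left(k \right)} = \frac{9}{-3 + \frac{k}{k}} = \frac{9}{-3 + 1} = \frac{9}{-2} = 9 \left(- \frac{1}{2}\right) = - \frac{9}{2}$)
$\frac{u{\left(-21 \right)}}{\left(10 + E{\left(3 \right)}\right) 4} + \frac{180}{p} = \frac{2 - 21}{\left(10 - \frac{9}{2}\right) 4} + \frac{180}{2 i \sqrt{59}} = - \frac{19}{\frac{11}{2} \cdot 4} + 180 \left(- \frac{i \sqrt{59}}{118}\right) = - \frac{19}{22} - \frac{90 i \sqrt{59}}{59}$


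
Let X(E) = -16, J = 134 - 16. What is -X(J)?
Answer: 16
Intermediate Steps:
J = 118
-X(J) = -1*(-16) = 16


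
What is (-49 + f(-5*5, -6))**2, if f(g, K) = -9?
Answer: 3364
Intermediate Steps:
(-49 + f(-5*5, -6))**2 = (-49 - 9)**2 = (-58)**2 = 3364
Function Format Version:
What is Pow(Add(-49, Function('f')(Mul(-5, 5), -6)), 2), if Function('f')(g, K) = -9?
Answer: 3364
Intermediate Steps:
Pow(Add(-49, Function('f')(Mul(-5, 5), -6)), 2) = Pow(Add(-49, -9), 2) = Pow(-58, 2) = 3364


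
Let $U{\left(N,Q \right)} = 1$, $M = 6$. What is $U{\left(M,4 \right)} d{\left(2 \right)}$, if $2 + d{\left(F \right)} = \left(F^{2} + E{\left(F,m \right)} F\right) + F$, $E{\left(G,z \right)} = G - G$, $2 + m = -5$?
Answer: $4$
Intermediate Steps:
$m = -7$ ($m = -2 - 5 = -7$)
$E{\left(G,z \right)} = 0$
$d{\left(F \right)} = -2 + F + F^{2}$ ($d{\left(F \right)} = -2 + \left(\left(F^{2} + 0 F\right) + F\right) = -2 + \left(\left(F^{2} + 0\right) + F\right) = -2 + \left(F^{2} + F\right) = -2 + \left(F + F^{2}\right) = -2 + F + F^{2}$)
$U{\left(M,4 \right)} d{\left(2 \right)} = 1 \left(-2 + 2 + 2^{2}\right) = 1 \left(-2 + 2 + 4\right) = 1 \cdot 4 = 4$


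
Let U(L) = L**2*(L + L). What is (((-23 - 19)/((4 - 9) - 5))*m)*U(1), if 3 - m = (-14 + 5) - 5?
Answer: 714/5 ≈ 142.80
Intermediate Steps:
U(L) = 2*L**3 (U(L) = L**2*(2*L) = 2*L**3)
m = 17 (m = 3 - ((-14 + 5) - 5) = 3 - (-9 - 5) = 3 - 1*(-14) = 3 + 14 = 17)
(((-23 - 19)/((4 - 9) - 5))*m)*U(1) = (((-23 - 19)/((4 - 9) - 5))*17)*(2*1**3) = (-42/(-5 - 5)*17)*(2*1) = (-42/(-10)*17)*2 = (-42*(-1/10)*17)*2 = ((21/5)*17)*2 = (357/5)*2 = 714/5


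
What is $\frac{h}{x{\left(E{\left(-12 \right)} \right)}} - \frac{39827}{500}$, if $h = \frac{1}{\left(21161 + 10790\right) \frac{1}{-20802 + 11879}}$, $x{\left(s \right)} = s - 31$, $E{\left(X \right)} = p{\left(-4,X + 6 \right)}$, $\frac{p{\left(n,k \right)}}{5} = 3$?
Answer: $- \frac{5088934533}{63902000} \approx -79.637$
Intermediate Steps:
$p{\left(n,k \right)} = 15$ ($p{\left(n,k \right)} = 5 \cdot 3 = 15$)
$E{\left(X \right)} = 15$
$x{\left(s \right)} = -31 + s$ ($x{\left(s \right)} = s - 31 = -31 + s$)
$h = - \frac{8923}{31951}$ ($h = \frac{1}{31951 \frac{1}{-8923}} = \frac{1}{31951 \left(- \frac{1}{8923}\right)} = \frac{1}{- \frac{31951}{8923}} = - \frac{8923}{31951} \approx -0.27927$)
$\frac{h}{x{\left(E{\left(-12 \right)} \right)}} - \frac{39827}{500} = - \frac{8923}{31951 \left(-31 + 15\right)} - \frac{39827}{500} = - \frac{8923}{31951 \left(-16\right)} - \frac{39827}{500} = \left(- \frac{8923}{31951}\right) \left(- \frac{1}{16}\right) - \frac{39827}{500} = \frac{8923}{511216} - \frac{39827}{500} = - \frac{5088934533}{63902000}$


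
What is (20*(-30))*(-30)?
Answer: 18000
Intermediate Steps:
(20*(-30))*(-30) = -600*(-30) = 18000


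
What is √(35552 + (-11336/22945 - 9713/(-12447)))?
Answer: √1906530791228171895/7322985 ≈ 188.55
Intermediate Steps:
√(35552 + (-11336/22945 - 9713/(-12447))) = √(35552 + (-11336*1/22945 - 9713*(-1/12447))) = √(35552 + (-872/1765 + 9713/12447)) = √(35552 + 6289661/21968955) = √(781046577821/21968955) = √1906530791228171895/7322985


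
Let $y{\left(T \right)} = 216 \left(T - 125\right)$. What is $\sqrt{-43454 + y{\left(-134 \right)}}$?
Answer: $i \sqrt{99398} \approx 315.27 i$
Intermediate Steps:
$y{\left(T \right)} = -27000 + 216 T$ ($y{\left(T \right)} = 216 \left(-125 + T\right) = -27000 + 216 T$)
$\sqrt{-43454 + y{\left(-134 \right)}} = \sqrt{-43454 + \left(-27000 + 216 \left(-134\right)\right)} = \sqrt{-43454 - 55944} = \sqrt{-99398} = i \sqrt{99398}$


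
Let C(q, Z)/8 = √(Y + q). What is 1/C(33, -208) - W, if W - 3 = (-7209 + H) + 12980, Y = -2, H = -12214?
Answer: 6440 + √31/248 ≈ 6440.0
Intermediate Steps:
C(q, Z) = 8*√(-2 + q)
W = -6440 (W = 3 + ((-7209 - 12214) + 12980) = 3 + (-19423 + 12980) = 3 - 6443 = -6440)
1/C(33, -208) - W = 1/(8*√(-2 + 33)) - 1*(-6440) = 1/(8*√31) + 6440 = √31/248 + 6440 = 6440 + √31/248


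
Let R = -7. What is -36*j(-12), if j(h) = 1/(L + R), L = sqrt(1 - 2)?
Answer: 126/25 + 18*I/25 ≈ 5.04 + 0.72*I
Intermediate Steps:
L = I (L = sqrt(-1) = I ≈ 1.0*I)
j(h) = (-7 - I)/50 (j(h) = 1/(I - 7) = 1/(-7 + I) = (-7 - I)/50)
-36*j(-12) = -36*(-7/50 - I/50) = 126/25 + 18*I/25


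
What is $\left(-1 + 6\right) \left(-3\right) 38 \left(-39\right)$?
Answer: $22230$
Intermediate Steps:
$\left(-1 + 6\right) \left(-3\right) 38 \left(-39\right) = 5 \left(-3\right) 38 \left(-39\right) = \left(-15\right) 38 \left(-39\right) = \left(-570\right) \left(-39\right) = 22230$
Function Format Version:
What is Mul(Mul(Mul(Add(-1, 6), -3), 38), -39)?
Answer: 22230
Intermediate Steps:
Mul(Mul(Mul(Add(-1, 6), -3), 38), -39) = Mul(Mul(Mul(5, -3), 38), -39) = Mul(Mul(-15, 38), -39) = Mul(-570, -39) = 22230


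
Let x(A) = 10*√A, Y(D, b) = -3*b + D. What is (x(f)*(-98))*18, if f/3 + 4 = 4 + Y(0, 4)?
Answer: -105840*I ≈ -1.0584e+5*I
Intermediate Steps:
Y(D, b) = D - 3*b
f = -36 (f = -12 + 3*(4 + (0 - 3*4)) = -12 + 3*(4 + (0 - 12)) = -12 + 3*(4 - 12) = -12 + 3*(-8) = -12 - 24 = -36)
(x(f)*(-98))*18 = ((10*√(-36))*(-98))*18 = ((10*(6*I))*(-98))*18 = ((60*I)*(-98))*18 = -5880*I*18 = -105840*I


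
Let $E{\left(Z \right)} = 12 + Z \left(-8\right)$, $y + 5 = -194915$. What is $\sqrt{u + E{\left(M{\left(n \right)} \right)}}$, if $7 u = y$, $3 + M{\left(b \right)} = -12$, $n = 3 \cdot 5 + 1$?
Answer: $\frac{2 i \sqrt{339493}}{7} \approx 166.47 i$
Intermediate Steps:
$y = -194920$ ($y = -5 - 194915 = -194920$)
$n = 16$ ($n = 15 + 1 = 16$)
$M{\left(b \right)} = -15$ ($M{\left(b \right)} = -3 - 12 = -15$)
$E{\left(Z \right)} = 12 - 8 Z$
$u = - \frac{194920}{7}$ ($u = \frac{1}{7} \left(-194920\right) = - \frac{194920}{7} \approx -27846.0$)
$\sqrt{u + E{\left(M{\left(n \right)} \right)}} = \sqrt{- \frac{194920}{7} + \left(12 - -120\right)} = \sqrt{- \frac{194920}{7} + \left(12 + 120\right)} = \sqrt{- \frac{194920}{7} + 132} = \sqrt{- \frac{193996}{7}} = \frac{2 i \sqrt{339493}}{7}$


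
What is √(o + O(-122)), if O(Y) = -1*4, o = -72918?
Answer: 19*I*√202 ≈ 270.04*I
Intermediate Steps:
O(Y) = -4
√(o + O(-122)) = √(-72918 - 4) = √(-72922) = 19*I*√202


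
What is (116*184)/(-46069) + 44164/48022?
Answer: 21948038/48094033 ≈ 0.45636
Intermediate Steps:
(116*184)/(-46069) + 44164/48022 = 21344*(-1/46069) + 44164*(1/48022) = -928/2003 + 22082/24011 = 21948038/48094033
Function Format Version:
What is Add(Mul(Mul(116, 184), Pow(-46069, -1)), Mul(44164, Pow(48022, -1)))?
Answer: Rational(21948038, 48094033) ≈ 0.45636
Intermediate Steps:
Add(Mul(Mul(116, 184), Pow(-46069, -1)), Mul(44164, Pow(48022, -1))) = Add(Mul(21344, Rational(-1, 46069)), Mul(44164, Rational(1, 48022))) = Add(Rational(-928, 2003), Rational(22082, 24011)) = Rational(21948038, 48094033)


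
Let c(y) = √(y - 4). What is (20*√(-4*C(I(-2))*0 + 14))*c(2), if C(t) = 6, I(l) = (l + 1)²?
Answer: 40*I*√7 ≈ 105.83*I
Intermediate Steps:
I(l) = (1 + l)²
c(y) = √(-4 + y)
(20*√(-4*C(I(-2))*0 + 14))*c(2) = (20*√(-4*6*0 + 14))*√(-4 + 2) = (20*√(-24*0 + 14))*√(-2) = (20*√(0 + 14))*(I*√2) = (20*√14)*(I*√2) = 40*I*√7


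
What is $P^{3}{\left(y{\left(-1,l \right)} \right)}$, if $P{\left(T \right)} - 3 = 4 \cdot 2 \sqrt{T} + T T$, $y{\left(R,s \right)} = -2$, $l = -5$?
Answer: $-2345 + 152 i \sqrt{2} \approx -2345.0 + 214.96 i$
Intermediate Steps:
$P{\left(T \right)} = 3 + T^{2} + 8 \sqrt{T}$ ($P{\left(T \right)} = 3 + \left(4 \cdot 2 \sqrt{T} + T T\right) = 3 + \left(8 \sqrt{T} + T^{2}\right) = 3 + \left(T^{2} + 8 \sqrt{T}\right) = 3 + T^{2} + 8 \sqrt{T}$)
$P^{3}{\left(y{\left(-1,l \right)} \right)} = \left(3 + \left(-2\right)^{2} + 8 \sqrt{-2}\right)^{3} = \left(3 + 4 + 8 i \sqrt{2}\right)^{3} = \left(7 + 8 i \sqrt{2}\right)^{3}$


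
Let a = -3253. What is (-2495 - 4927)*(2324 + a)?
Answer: 6895038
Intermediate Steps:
(-2495 - 4927)*(2324 + a) = (-2495 - 4927)*(2324 - 3253) = -7422*(-929) = 6895038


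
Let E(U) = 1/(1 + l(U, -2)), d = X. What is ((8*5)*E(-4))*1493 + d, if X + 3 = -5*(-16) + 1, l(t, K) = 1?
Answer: 29938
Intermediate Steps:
X = 78 (X = -3 + (-5*(-16) + 1) = -3 + (80 + 1) = -3 + 81 = 78)
d = 78
E(U) = ½ (E(U) = 1/(1 + 1) = 1/2 = ½)
((8*5)*E(-4))*1493 + d = ((8*5)*(½))*1493 + 78 = (40*(½))*1493 + 78 = 20*1493 + 78 = 29860 + 78 = 29938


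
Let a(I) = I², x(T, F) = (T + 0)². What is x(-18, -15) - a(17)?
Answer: 35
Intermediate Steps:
x(T, F) = T²
x(-18, -15) - a(17) = (-18)² - 1*17² = 324 - 1*289 = 324 - 289 = 35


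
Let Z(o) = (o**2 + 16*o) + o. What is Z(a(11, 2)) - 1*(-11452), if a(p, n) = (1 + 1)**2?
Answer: 11536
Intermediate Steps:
a(p, n) = 4 (a(p, n) = 2**2 = 4)
Z(o) = o**2 + 17*o
Z(a(11, 2)) - 1*(-11452) = 4*(17 + 4) - 1*(-11452) = 4*21 + 11452 = 84 + 11452 = 11536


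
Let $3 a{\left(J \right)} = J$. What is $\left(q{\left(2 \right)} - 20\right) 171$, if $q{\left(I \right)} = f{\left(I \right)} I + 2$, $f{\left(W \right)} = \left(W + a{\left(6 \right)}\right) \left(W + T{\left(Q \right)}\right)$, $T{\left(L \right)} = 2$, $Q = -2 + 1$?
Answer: $2394$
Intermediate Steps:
$a{\left(J \right)} = \frac{J}{3}$
$Q = -1$
$f{\left(W \right)} = \left(2 + W\right)^{2}$ ($f{\left(W \right)} = \left(W + \frac{1}{3} \cdot 6\right) \left(W + 2\right) = \left(W + 2\right) \left(2 + W\right) = \left(2 + W\right) \left(2 + W\right) = \left(2 + W\right)^{2}$)
$q{\left(I \right)} = 2 + I \left(4 + I^{2} + 4 I\right)$ ($q{\left(I \right)} = \left(4 + I^{2} + 4 I\right) I + 2 = I \left(4 + I^{2} + 4 I\right) + 2 = 2 + I \left(4 + I^{2} + 4 I\right)$)
$\left(q{\left(2 \right)} - 20\right) 171 = \left(\left(2 + 2 \left(4 + 2^{2} + 4 \cdot 2\right)\right) - 20\right) 171 = \left(\left(2 + 2 \left(4 + 4 + 8\right)\right) - 20\right) 171 = \left(\left(2 + 2 \cdot 16\right) - 20\right) 171 = \left(\left(2 + 32\right) - 20\right) 171 = \left(34 - 20\right) 171 = 14 \cdot 171 = 2394$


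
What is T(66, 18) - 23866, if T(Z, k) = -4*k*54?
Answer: -27754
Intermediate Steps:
T(Z, k) = -216*k
T(66, 18) - 23866 = -216*18 - 23866 = -3888 - 23866 = -27754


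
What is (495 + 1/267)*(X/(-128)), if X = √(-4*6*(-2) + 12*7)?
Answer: -66083*√33/8544 ≈ -44.431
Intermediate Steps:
X = 2*√33 (X = √(-24*(-2) + 84) = √(48 + 84) = √132 = 2*√33 ≈ 11.489)
(495 + 1/267)*(X/(-128)) = (495 + 1/267)*((2*√33)/(-128)) = (495 + 1/267)*((2*√33)*(-1/128)) = 132166*(-√33/64)/267 = -66083*√33/8544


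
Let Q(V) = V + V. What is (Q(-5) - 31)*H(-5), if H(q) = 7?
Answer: -287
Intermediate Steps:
Q(V) = 2*V
(Q(-5) - 31)*H(-5) = (2*(-5) - 31)*7 = (-10 - 31)*7 = -41*7 = -287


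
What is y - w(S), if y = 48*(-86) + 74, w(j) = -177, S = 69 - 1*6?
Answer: -3877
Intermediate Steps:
S = 63 (S = 69 - 6 = 63)
y = -4054 (y = -4128 + 74 = -4054)
y - w(S) = -4054 - 1*(-177) = -4054 + 177 = -3877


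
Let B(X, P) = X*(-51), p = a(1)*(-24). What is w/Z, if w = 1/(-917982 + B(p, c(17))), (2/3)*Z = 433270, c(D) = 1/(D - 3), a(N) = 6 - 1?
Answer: -1/592623673110 ≈ -1.6874e-12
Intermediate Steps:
a(N) = 5
p = -120 (p = 5*(-24) = -120)
c(D) = 1/(-3 + D)
Z = 649905 (Z = (3/2)*433270 = 649905)
B(X, P) = -51*X
w = -1/911862 (w = 1/(-917982 - 51*(-120)) = 1/(-917982 + 6120) = 1/(-911862) = -1/911862 ≈ -1.0967e-6)
w/Z = -1/911862/649905 = -1/911862*1/649905 = -1/592623673110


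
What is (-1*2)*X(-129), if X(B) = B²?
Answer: -33282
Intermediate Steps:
(-1*2)*X(-129) = -1*2*(-129)² = -2*16641 = -33282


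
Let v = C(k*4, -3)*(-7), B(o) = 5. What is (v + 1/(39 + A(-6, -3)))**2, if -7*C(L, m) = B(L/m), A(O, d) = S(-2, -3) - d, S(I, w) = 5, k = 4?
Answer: 55696/2209 ≈ 25.213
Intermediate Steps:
A(O, d) = 5 - d
C(L, m) = -5/7 (C(L, m) = -1/7*5 = -5/7)
v = 5 (v = -5/7*(-7) = 5)
(v + 1/(39 + A(-6, -3)))**2 = (5 + 1/(39 + (5 - 1*(-3))))**2 = (5 + 1/(39 + (5 + 3)))**2 = (5 + 1/(39 + 8))**2 = (5 + 1/47)**2 = (236/47)**2 = 55696/2209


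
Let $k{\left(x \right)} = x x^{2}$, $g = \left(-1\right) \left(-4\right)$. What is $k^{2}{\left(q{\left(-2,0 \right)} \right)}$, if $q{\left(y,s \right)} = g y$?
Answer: $262144$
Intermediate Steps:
$g = 4$
$q{\left(y,s \right)} = 4 y$
$k{\left(x \right)} = x^{3}$
$k^{2}{\left(q{\left(-2,0 \right)} \right)} = \left(\left(4 \left(-2\right)\right)^{3}\right)^{2} = \left(\left(-8\right)^{3}\right)^{2} = \left(-512\right)^{2} = 262144$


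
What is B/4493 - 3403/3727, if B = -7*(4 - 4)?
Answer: -3403/3727 ≈ -0.91307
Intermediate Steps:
B = 0 (B = -7*0 = 0)
B/4493 - 3403/3727 = 0/4493 - 3403/3727 = 0*(1/4493) - 3403*1/3727 = 0 - 3403/3727 = -3403/3727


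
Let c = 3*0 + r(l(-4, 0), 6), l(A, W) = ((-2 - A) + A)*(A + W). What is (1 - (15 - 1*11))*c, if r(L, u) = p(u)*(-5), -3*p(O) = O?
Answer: -30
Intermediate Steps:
p(O) = -O/3
l(A, W) = -2*A - 2*W (l(A, W) = -2*(A + W) = -2*A - 2*W)
r(L, u) = 5*u/3 (r(L, u) = -u/3*(-5) = 5*u/3)
c = 10 (c = 3*0 + (5/3)*6 = 0 + 10 = 10)
(1 - (15 - 1*11))*c = (1 - (15 - 1*11))*10 = (1 - (15 - 11))*10 = (1 - 1*4)*10 = (1 - 4)*10 = -3*10 = -30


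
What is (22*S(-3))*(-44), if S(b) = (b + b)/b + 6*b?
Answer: 15488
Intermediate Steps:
S(b) = 2 + 6*b (S(b) = (2*b)/b + 6*b = 2 + 6*b)
(22*S(-3))*(-44) = (22*(2 + 6*(-3)))*(-44) = (22*(2 - 18))*(-44) = (22*(-16))*(-44) = -352*(-44) = 15488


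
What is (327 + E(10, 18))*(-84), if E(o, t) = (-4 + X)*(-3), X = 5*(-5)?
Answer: -34776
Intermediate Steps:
X = -25
E(o, t) = 87 (E(o, t) = (-4 - 25)*(-3) = -29*(-3) = 87)
(327 + E(10, 18))*(-84) = (327 + 87)*(-84) = 414*(-84) = -34776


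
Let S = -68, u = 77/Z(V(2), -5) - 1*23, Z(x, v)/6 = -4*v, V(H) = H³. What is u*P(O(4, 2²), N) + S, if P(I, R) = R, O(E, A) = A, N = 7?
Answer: -26941/120 ≈ -224.51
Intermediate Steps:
Z(x, v) = -24*v (Z(x, v) = 6*(-4*v) = -24*v)
u = -2683/120 (u = 77/((-24*(-5))) - 1*23 = 77/120 - 23 = -2683/120 ≈ -22.358)
u*P(O(4, 2²), N) + S = -2683/120*7 - 68 = -18781/120 - 68 = -26941/120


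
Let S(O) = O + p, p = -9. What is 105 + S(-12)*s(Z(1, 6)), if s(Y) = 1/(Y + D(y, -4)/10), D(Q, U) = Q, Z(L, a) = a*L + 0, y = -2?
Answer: 2940/29 ≈ 101.38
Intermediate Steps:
Z(L, a) = L*a (Z(L, a) = L*a + 0 = L*a)
S(O) = -9 + O (S(O) = O - 9 = -9 + O)
s(Y) = 1/(-⅕ + Y) (s(Y) = 1/(Y - 2/10) = 1/(Y - 2*⅒) = 1/(Y - ⅕) = 1/(-⅕ + Y))
105 + S(-12)*s(Z(1, 6)) = 105 + (-9 - 12)*(5/(-1 + 5*(1*6))) = 105 - 105/(-1 + 5*6) = 105 - 105/(-1 + 30) = 105 - 105/29 = 2940/29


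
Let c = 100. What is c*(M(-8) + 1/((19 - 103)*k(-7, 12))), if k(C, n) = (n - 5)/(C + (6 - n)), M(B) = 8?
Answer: 117925/147 ≈ 802.21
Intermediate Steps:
k(C, n) = (-5 + n)/(6 + C - n)
c*(M(-8) + 1/((19 - 103)*k(-7, 12))) = 100*(8 + 1/((19 - 103)*(((-5 + 12)/(6 - 7 - 1*12))))) = 100*(8 + 1/((-84)*((7/(6 - 7 - 12))))) = 100*(8 - 1/(84*(7/(-13)))) = 100*(8 - 1/(84*((-1/13*7)))) = 100*(8 - 1/(84*(-7/13))) = 100*(8 - 1/84*(-13/7)) = 100*(8 + 13/588) = 100*(4717/588) = 117925/147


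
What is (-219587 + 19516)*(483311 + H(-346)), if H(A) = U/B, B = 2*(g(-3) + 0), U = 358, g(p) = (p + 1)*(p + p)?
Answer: -1160393993681/12 ≈ -9.6700e+10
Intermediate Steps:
g(p) = 2*p*(1 + p) (g(p) = (1 + p)*(2*p) = 2*p*(1 + p))
B = 24 (B = 2*(2*(-3)*(1 - 3) + 0) = 2*(2*(-3)*(-2) + 0) = 2*(12 + 0) = 2*12 = 24)
H(A) = 179/12 (H(A) = 358/24 = 358*(1/24) = 179/12)
(-219587 + 19516)*(483311 + H(-346)) = (-219587 + 19516)*(483311 + 179/12) = -200071*5799911/12 = -1160393993681/12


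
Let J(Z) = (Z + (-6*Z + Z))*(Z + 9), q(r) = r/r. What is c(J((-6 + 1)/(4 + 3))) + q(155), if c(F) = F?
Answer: 1209/49 ≈ 24.673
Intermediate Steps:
q(r) = 1
J(Z) = -4*Z*(9 + Z) (J(Z) = (Z - 5*Z)*(9 + Z) = (-4*Z)*(9 + Z) = -4*Z*(9 + Z))
c(J((-6 + 1)/(4 + 3))) + q(155) = -4*(-6 + 1)/(4 + 3)*(9 + (-6 + 1)/(4 + 3)) + 1 = -4*(-5/7)*(9 - 5/7) + 1 = -4*(-5/7)*58/7 + 1 = 1160/49 + 1 = 1209/49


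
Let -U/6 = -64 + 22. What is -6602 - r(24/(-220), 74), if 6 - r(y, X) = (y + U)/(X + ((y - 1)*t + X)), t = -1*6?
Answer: -28096897/4253 ≈ -6606.4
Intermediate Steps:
U = 252 (U = -6*(-64 + 22) = -6*(-42) = 252)
t = -6
r(y, X) = 6 - (252 + y)/(6 - 6*y + 2*X) (r(y, X) = 6 - (y + 252)/(X + ((y - 1)*(-6) + X)) = 6 - (252 + y)/(X + ((-1 + y)*(-6) + X)) = 6 - (252 + y)/(X + ((6 - 6*y) + X)) = 6 - (252 + y)/(X + (6 + X - 6*y)) = 6 - (252 + y)/(6 - 6*y + 2*X))
-6602 - r(24/(-220), 74) = -6602 - (-216 - 888/(-220) + 12*74)/(2*(3 + 74 - 72/(-220))) = -6602 - (-216 - 888*(-1)/220 + 888)/(2*(3 + 74 - 72*(-1)/220)) = -6602 - (-216 - 37*(-6/55) + 888)/(2*(3 + 74 - 3*(-6/55))) = -6602 - (-216 + 222/55 + 888)/(2*(3 + 74 + 18/55)) = -6602 - 37182/(2*4253/55*55) = -6602 - 55*37182/(2*4253*55) = -6602 - 1*18591/4253 = -6602 - 18591/4253 = -28096897/4253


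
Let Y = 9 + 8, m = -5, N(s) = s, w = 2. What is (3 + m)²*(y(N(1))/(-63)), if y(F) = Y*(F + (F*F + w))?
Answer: -272/63 ≈ -4.3175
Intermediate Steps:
Y = 17
y(F) = 34 + 17*F + 17*F² (y(F) = 17*(F + (F*F + 2)) = 17*(F + (F² + 2)) = 17*(F + (2 + F²)) = 17*(2 + F + F²) = 34 + 17*F + 17*F²)
(3 + m)²*(y(N(1))/(-63)) = (3 - 5)²*((34 + 17*1 + 17*1²)/(-63)) = (-2)²*((34 + 17 + 17*1)*(-1/63)) = 4*((34 + 17 + 17)*(-1/63)) = 4*(68*(-1/63)) = 4*(-68/63) = -272/63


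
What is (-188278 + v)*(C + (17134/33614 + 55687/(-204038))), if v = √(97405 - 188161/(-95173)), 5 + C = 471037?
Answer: -152062269964067327411/1714633333 + 1615295148281449*√882302650431098/326373596403218 ≈ -8.8538e+10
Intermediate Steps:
C = 471032 (C = -5 + 471037 = 471032)
v = √882302650431098/95173 (v = √(97405 - 188161*(-1/95173)) = √(97405 + 188161/95173) = √(9270514226/95173) = √882302650431098/95173 ≈ 312.10)
(-188278 + v)*(C + (17134/33614 + 55687/(-204038))) = (-188278 + √882302650431098/95173)*(471032 + (17134/33614 + 55687/(-204038))) = (-188278 + √882302650431098/95173)*(471032 + (17134*(1/33614) + 55687*(-1/204038))) = (-188278 + √882302650431098/95173)*(471032 + (8567/16807 - 55687/204038)) = (-188278 + √882302650431098/95173)*(471032 + 812062137/3429266666) = (-188278 + √882302650431098/95173)*(1615295148281449/3429266666) = -152062269964067327411/1714633333 + 1615295148281449*√882302650431098/326373596403218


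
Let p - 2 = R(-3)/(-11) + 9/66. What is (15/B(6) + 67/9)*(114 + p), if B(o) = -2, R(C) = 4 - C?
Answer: -77/12 ≈ -6.4167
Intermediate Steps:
p = 3/2 (p = 2 + ((4 - 1*(-3))/(-11) + 9/66) = 2 + ((4 + 3)*(-1/11) + 9*(1/66)) = 2 + (7*(-1/11) + 3/22) = 2 + (-7/11 + 3/22) = 2 - ½ = 3/2 ≈ 1.5000)
(15/B(6) + 67/9)*(114 + p) = (15/(-2) + 67/9)*(114 + 3/2) = (15*(-½) + 67*(⅑))*(231/2) = (-15/2 + 67/9)*(231/2) = -1/18*231/2 = -77/12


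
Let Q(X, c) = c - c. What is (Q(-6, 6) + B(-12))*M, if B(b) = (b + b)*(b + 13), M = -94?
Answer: 2256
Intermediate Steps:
Q(X, c) = 0
B(b) = 2*b*(13 + b) (B(b) = (2*b)*(13 + b) = 2*b*(13 + b))
(Q(-6, 6) + B(-12))*M = (0 + 2*(-12)*(13 - 12))*(-94) = (0 + 2*(-12)*1)*(-94) = (0 - 24)*(-94) = -24*(-94) = 2256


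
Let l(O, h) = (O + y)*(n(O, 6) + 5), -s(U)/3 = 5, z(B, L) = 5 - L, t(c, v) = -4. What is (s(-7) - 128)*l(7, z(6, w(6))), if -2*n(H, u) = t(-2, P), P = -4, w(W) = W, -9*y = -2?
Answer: -65065/9 ≈ -7229.4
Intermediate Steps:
y = 2/9 (y = -1/9*(-2) = 2/9 ≈ 0.22222)
n(H, u) = 2 (n(H, u) = -1/2*(-4) = 2)
s(U) = -15 (s(U) = -3*5 = -15)
l(O, h) = 14/9 + 7*O (l(O, h) = (O + 2/9)*(2 + 5) = (2/9 + O)*7 = 14/9 + 7*O)
(s(-7) - 128)*l(7, z(6, w(6))) = (-15 - 128)*(14/9 + 7*7) = -143*(14/9 + 49) = -143*455/9 = -65065/9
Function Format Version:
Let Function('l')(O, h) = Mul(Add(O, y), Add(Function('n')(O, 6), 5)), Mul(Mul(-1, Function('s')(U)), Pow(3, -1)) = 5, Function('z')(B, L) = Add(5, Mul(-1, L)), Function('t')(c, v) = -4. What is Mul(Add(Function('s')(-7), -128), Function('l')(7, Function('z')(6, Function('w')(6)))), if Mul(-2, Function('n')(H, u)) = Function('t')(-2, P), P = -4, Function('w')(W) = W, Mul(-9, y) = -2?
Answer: Rational(-65065, 9) ≈ -7229.4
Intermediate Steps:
y = Rational(2, 9) (y = Mul(Rational(-1, 9), -2) = Rational(2, 9) ≈ 0.22222)
Function('n')(H, u) = 2 (Function('n')(H, u) = Mul(Rational(-1, 2), -4) = 2)
Function('s')(U) = -15 (Function('s')(U) = Mul(-3, 5) = -15)
Function('l')(O, h) = Add(Rational(14, 9), Mul(7, O)) (Function('l')(O, h) = Mul(Add(O, Rational(2, 9)), Add(2, 5)) = Mul(Add(Rational(2, 9), O), 7) = Add(Rational(14, 9), Mul(7, O)))
Mul(Add(Function('s')(-7), -128), Function('l')(7, Function('z')(6, Function('w')(6)))) = Mul(Add(-15, -128), Add(Rational(14, 9), Mul(7, 7))) = Mul(-143, Add(Rational(14, 9), 49)) = Mul(-143, Rational(455, 9)) = Rational(-65065, 9)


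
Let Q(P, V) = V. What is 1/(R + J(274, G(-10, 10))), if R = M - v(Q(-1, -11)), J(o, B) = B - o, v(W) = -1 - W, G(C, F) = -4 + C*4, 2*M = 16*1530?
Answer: 1/11912 ≈ 8.3949e-5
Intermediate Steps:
M = 12240 (M = (16*1530)/2 = (½)*24480 = 12240)
G(C, F) = -4 + 4*C
R = 12230 (R = 12240 - (-1 - 1*(-11)) = 12240 - (-1 + 11) = 12240 - 1*10 = 12240 - 10 = 12230)
1/(R + J(274, G(-10, 10))) = 1/(12230 + ((-4 + 4*(-10)) - 1*274)) = 1/(12230 + ((-4 - 40) - 274)) = 1/(12230 + (-44 - 274)) = 1/(12230 - 318) = 1/11912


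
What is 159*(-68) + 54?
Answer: -10758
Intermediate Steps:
159*(-68) + 54 = -10812 + 54 = -10758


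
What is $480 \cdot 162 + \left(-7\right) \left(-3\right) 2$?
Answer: $77802$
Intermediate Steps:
$480 \cdot 162 + \left(-7\right) \left(-3\right) 2 = 77760 + 21 \cdot 2 = 77760 + 42 = 77802$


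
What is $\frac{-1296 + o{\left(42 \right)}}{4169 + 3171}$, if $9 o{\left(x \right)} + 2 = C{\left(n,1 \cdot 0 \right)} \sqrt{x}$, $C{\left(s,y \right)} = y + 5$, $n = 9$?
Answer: $- \frac{5833}{33030} + \frac{\sqrt{42}}{13212} \approx -0.17611$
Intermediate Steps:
$C{\left(s,y \right)} = 5 + y$
$o{\left(x \right)} = - \frac{2}{9} + \frac{5 \sqrt{x}}{9}$ ($o{\left(x \right)} = - \frac{2}{9} + \frac{\left(5 + 1 \cdot 0\right) \sqrt{x}}{9} = - \frac{2}{9} + \frac{\left(5 + 0\right) \sqrt{x}}{9} = - \frac{2}{9} + \frac{5 \sqrt{x}}{9}$)
$\frac{-1296 + o{\left(42 \right)}}{4169 + 3171} = \frac{-1296 - \left(\frac{2}{9} - \frac{5 \sqrt{42}}{9}\right)}{4169 + 3171} = \frac{- \frac{11666}{9} + \frac{5 \sqrt{42}}{9}}{7340} = \left(- \frac{11666}{9} + \frac{5 \sqrt{42}}{9}\right) \frac{1}{7340} = - \frac{5833}{33030} + \frac{\sqrt{42}}{13212}$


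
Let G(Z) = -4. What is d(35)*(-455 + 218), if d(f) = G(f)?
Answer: 948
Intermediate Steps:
d(f) = -4
d(35)*(-455 + 218) = -4*(-455 + 218) = -4*(-237) = 948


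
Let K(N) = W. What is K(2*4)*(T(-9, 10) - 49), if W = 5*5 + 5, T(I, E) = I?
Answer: -1740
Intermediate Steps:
W = 30 (W = 25 + 5 = 30)
K(N) = 30
K(2*4)*(T(-9, 10) - 49) = 30*(-9 - 49) = 30*(-58) = -1740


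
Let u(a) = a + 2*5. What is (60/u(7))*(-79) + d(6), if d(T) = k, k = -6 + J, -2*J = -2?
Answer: -4825/17 ≈ -283.82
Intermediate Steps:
J = 1 (J = -½*(-2) = 1)
u(a) = 10 + a (u(a) = a + 10 = 10 + a)
k = -5 (k = -6 + 1 = -5)
d(T) = -5
(60/u(7))*(-79) + d(6) = (60/(10 + 7))*(-79) - 5 = (60/17)*(-79) - 5 = -4740/17 - 5 = -4825/17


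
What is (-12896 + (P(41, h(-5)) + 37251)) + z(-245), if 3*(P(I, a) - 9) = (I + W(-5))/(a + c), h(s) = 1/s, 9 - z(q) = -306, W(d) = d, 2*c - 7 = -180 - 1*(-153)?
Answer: 419523/17 ≈ 24678.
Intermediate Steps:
c = -10 (c = 7/2 + (-180 - 1*(-153))/2 = 7/2 + (-180 + 153)/2 = 7/2 + (½)*(-27) = 7/2 - 27/2 = -10)
z(q) = 315 (z(q) = 9 - 1*(-306) = 9 + 306 = 315)
h(s) = 1/s
P(I, a) = 9 + (-5 + I)/(3*(-10 + a)) (P(I, a) = 9 + ((I - 5)/(a - 10))/3 = 9 + ((-5 + I)/(-10 + a))/3 = 9 + (-5 + I)/(3*(-10 + a)))
(-12896 + (P(41, h(-5)) + 37251)) + z(-245) = (-12896 + ((-275 + 41 + 27/(-5))/(3*(-10 + 1/(-5))) + 37251)) + 315 = (-12896 + ((-275 + 41 + 27*(-⅕))/(3*(-10 - ⅕)) + 37251)) + 315 = (-12896 + ((-275 + 41 - 27/5)/(3*(-51/5)) + 37251)) + 315 = (-12896 + ((⅓)*(-5/51)*(-1197/5) + 37251)) + 315 = (-12896 + (133/17 + 37251)) + 315 = (-12896 + 633400/17) + 315 = 414168/17 + 315 = 419523/17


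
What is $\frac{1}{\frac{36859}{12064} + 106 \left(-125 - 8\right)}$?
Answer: $- \frac{416}{5863497} \approx -7.0947 \cdot 10^{-5}$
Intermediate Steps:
$\frac{1}{\frac{36859}{12064} + 106 \left(-125 - 8\right)} = \frac{1}{36859 \cdot \frac{1}{12064} + 106 \left(-133\right)} = \frac{1}{\frac{1271}{416} - 14098} = \frac{1}{- \frac{5863497}{416}} = - \frac{416}{5863497}$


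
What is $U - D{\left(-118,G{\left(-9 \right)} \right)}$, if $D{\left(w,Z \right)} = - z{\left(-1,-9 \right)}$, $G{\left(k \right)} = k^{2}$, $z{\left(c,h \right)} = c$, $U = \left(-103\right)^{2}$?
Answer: $10608$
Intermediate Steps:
$U = 10609$
$D{\left(w,Z \right)} = 1$ ($D{\left(w,Z \right)} = \left(-1\right) \left(-1\right) = 1$)
$U - D{\left(-118,G{\left(-9 \right)} \right)} = 10609 - 1 = 10608$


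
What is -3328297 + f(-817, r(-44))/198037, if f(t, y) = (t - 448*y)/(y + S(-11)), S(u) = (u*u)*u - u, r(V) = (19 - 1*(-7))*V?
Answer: -1624086348676591/487963168 ≈ -3.3283e+6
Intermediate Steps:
r(V) = 26*V (r(V) = (19 + 7)*V = 26*V)
S(u) = u³ - u (S(u) = u²*u - u = u³ - u)
f(t, y) = (t - 448*y)/(-1320 + y) (f(t, y) = (t - 448*y)/(y + ((-11)³ - 1*(-11))) = (t - 448*y)/(y + (-1331 + 11)) = (t - 448*y)/(y - 1320) = (t - 448*y)/(-1320 + y))
-3328297 + f(-817, r(-44))/198037 = -3328297 + ((-817 - 11648*(-44))/(-1320 + 26*(-44)))/198037 = -3328297 + ((-817 - 448*(-1144))/(-1320 - 1144))*(1/198037) = -3328297 + ((-817 + 512512)/(-2464))*(1/198037) = -3328297 - 1/2464*511695*(1/198037) = -3328297 - 511695/2464*1/198037 = -3328297 - 511695/487963168 = -1624086348676591/487963168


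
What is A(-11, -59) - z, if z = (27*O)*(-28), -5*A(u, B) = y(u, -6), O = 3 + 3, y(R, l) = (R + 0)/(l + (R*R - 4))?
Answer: 2517491/555 ≈ 4536.0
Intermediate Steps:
y(R, l) = R/(-4 + l + R²) (y(R, l) = R/(l + (R² - 4)) = R/(l + (-4 + R²)) = R/(-4 + l + R²))
O = 6
A(u, B) = -u/(5*(-10 + u²)) (A(u, B) = -u/(5*(-4 - 6 + u²)) = -u/(5*(-10 + u²)))
z = -4536 (z = (27*6)*(-28) = 162*(-28) = -4536)
A(-11, -59) - z = -1*(-11)/(-50 + 5*(-11)²) - 1*(-4536) = -1*(-11)/(-50 + 5*121) + 4536 = -1*(-11)/(-50 + 605) + 4536 = -1*(-11)/555 + 4536 = -1*(-11)*1/555 + 4536 = 11/555 + 4536 = 2517491/555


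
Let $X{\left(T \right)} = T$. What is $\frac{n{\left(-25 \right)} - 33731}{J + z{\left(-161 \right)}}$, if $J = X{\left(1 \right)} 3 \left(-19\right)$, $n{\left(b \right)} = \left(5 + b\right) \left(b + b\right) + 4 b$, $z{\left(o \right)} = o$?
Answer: $\frac{32831}{218} \approx 150.6$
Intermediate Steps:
$n{\left(b \right)} = 4 b + 2 b \left(5 + b\right)$ ($n{\left(b \right)} = \left(5 + b\right) 2 b + 4 b = 2 b \left(5 + b\right) + 4 b = 4 b + 2 b \left(5 + b\right)$)
$J = -57$ ($J = 1 \cdot 3 \left(-19\right) = 3 \left(-19\right) = -57$)
$\frac{n{\left(-25 \right)} - 33731}{J + z{\left(-161 \right)}} = \frac{2 \left(-25\right) \left(7 - 25\right) - 33731}{-57 - 161} = \frac{2 \left(-25\right) \left(-18\right) - 33731}{-218} = \left(900 - 33731\right) \left(- \frac{1}{218}\right) = \left(-32831\right) \left(- \frac{1}{218}\right) = \frac{32831}{218}$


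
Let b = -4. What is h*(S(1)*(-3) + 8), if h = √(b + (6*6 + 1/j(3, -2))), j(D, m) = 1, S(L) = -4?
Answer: 20*√33 ≈ 114.89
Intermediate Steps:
h = √33 (h = √(-4 + (6*6 + 1/1)) = √(-4 + (36 + 1)) = √(-4 + 37) = √33 ≈ 5.7446)
h*(S(1)*(-3) + 8) = √33*(-4*(-3) + 8) = √33*(12 + 8) = √33*20 = 20*√33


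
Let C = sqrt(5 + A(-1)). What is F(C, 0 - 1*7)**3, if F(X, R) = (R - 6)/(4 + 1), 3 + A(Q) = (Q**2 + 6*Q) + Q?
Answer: -2197/125 ≈ -17.576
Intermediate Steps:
A(Q) = -3 + Q**2 + 7*Q (A(Q) = -3 + ((Q**2 + 6*Q) + Q) = -3 + (Q**2 + 7*Q) = -3 + Q**2 + 7*Q)
C = 2*I (C = sqrt(5 + (-3 + (-1)**2 + 7*(-1))) = sqrt(5 + (-3 + 1 - 7)) = sqrt(5 - 9) = sqrt(-4) = 2*I ≈ 2.0*I)
F(X, R) = -6/5 + R/5 (F(X, R) = (-6 + R)/5 = (-6 + R)*(1/5) = -6/5 + R/5)
F(C, 0 - 1*7)**3 = (-6/5 + (0 - 1*7)/5)**3 = (-6/5 + (0 - 7)/5)**3 = (-6/5 + (1/5)*(-7))**3 = (-6/5 - 7/5)**3 = (-13/5)**3 = -2197/125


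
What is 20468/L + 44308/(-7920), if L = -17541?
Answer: -2372003/350820 ≈ -6.7613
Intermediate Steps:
20468/L + 44308/(-7920) = 20468/(-17541) + 44308/(-7920) = 20468*(-1/17541) + 44308*(-1/7920) = -20468/17541 - 1007/180 = -2372003/350820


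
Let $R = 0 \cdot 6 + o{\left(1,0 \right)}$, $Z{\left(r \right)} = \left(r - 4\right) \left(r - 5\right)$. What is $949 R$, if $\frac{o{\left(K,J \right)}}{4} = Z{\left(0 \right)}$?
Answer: $75920$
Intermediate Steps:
$Z{\left(r \right)} = \left(-5 + r\right) \left(-4 + r\right)$ ($Z{\left(r \right)} = \left(-4 + r\right) \left(-5 + r\right) = \left(-5 + r\right) \left(-4 + r\right)$)
$o{\left(K,J \right)} = 80$ ($o{\left(K,J \right)} = 4 \left(20 + 0^{2} - 0\right) = 4 \left(20 + 0 + 0\right) = 4 \cdot 20 = 80$)
$R = 80$ ($R = 0 \cdot 6 + 80 = 0 + 80 = 80$)
$949 R = 949 \cdot 80 = 75920$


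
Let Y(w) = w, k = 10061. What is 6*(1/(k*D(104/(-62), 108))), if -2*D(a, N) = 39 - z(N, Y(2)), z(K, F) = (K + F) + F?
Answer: 12/734453 ≈ 1.6339e-5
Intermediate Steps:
z(K, F) = K + 2*F (z(K, F) = (F + K) + F = K + 2*F)
D(a, N) = -35/2 + N/2 (D(a, N) = -(39 - (N + 2*2))/2 = -(39 - (N + 4))/2 = -(39 - (4 + N))/2 = -(39 + (-4 - N))/2 = -(35 - N)/2 = -35/2 + N/2)
6*(1/(k*D(104/(-62), 108))) = 6*(1/(10061*(-35/2 + (½)*108))) = 6*(1/(10061*(-35/2 + 54))) = 6*(1/(10061*(73/2))) = 6*((1/10061)*(2/73)) = 6*(2/734453) = 12/734453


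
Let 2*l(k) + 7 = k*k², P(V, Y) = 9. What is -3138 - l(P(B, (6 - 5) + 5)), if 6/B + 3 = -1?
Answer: -3499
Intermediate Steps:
B = -3/2 (B = 6/(-3 - 1) = 6/(-4) = 6*(-¼) = -3/2 ≈ -1.5000)
l(k) = -7/2 + k³/2 (l(k) = -7/2 + (k*k²)/2 = -7/2 + k³/2)
-3138 - l(P(B, (6 - 5) + 5)) = -3138 - (-7/2 + (½)*9³) = -3138 - (-7/2 + (½)*729) = -3138 - (-7/2 + 729/2) = -3138 - 1*361 = -3138 - 361 = -3499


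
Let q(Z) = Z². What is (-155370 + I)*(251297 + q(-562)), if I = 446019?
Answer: 164838964509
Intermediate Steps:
(-155370 + I)*(251297 + q(-562)) = (-155370 + 446019)*(251297 + (-562)²) = 290649*(251297 + 315844) = 290649*567141 = 164838964509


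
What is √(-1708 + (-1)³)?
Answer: I*√1709 ≈ 41.34*I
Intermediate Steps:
√(-1708 + (-1)³) = √(-1708 - 1) = √(-1709) = I*√1709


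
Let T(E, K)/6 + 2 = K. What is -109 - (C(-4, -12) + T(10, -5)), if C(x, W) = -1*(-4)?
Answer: -71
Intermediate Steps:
C(x, W) = 4
T(E, K) = -12 + 6*K
-109 - (C(-4, -12) + T(10, -5)) = -109 - (4 + (-12 + 6*(-5))) = -109 - (4 + (-12 - 30)) = -109 - (4 - 42) = -109 - 1*(-38) = -109 + 38 = -71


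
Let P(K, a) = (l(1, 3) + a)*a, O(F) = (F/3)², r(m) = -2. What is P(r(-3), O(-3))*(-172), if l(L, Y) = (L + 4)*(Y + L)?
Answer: -3612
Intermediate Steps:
l(L, Y) = (4 + L)*(L + Y)
O(F) = F²/9 (O(F) = (F*(⅓))² = (F/3)² = F²/9)
P(K, a) = a*(20 + a) (P(K, a) = ((1² + 4*1 + 4*3 + 1*3) + a)*a = ((1 + 4 + 12 + 3) + a)*a = (20 + a)*a = a*(20 + a))
P(r(-3), O(-3))*(-172) = (((⅑)*(-3)²)*(20 + (⅑)*(-3)²))*(-172) = (((⅑)*9)*(20 + (⅑)*9))*(-172) = (1*(20 + 1))*(-172) = (1*21)*(-172) = 21*(-172) = -3612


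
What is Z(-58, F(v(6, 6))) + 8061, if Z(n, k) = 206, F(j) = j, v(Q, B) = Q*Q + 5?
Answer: 8267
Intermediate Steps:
v(Q, B) = 5 + Q² (v(Q, B) = Q² + 5 = 5 + Q²)
Z(-58, F(v(6, 6))) + 8061 = 206 + 8061 = 8267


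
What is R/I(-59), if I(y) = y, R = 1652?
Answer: -28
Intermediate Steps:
R/I(-59) = 1652/(-59) = 1652*(-1/59) = -28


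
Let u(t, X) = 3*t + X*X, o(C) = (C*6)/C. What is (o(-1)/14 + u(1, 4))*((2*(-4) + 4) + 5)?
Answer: 136/7 ≈ 19.429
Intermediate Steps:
o(C) = 6 (o(C) = (6*C)/C = 6)
u(t, X) = X² + 3*t (u(t, X) = 3*t + X² = X² + 3*t)
(o(-1)/14 + u(1, 4))*((2*(-4) + 4) + 5) = (6/14 + (4² + 3*1))*((2*(-4) + 4) + 5) = (6*(1/14) + (16 + 3))*((-8 + 4) + 5) = (3/7 + 19)*(-4 + 5) = (136/7)*1 = 136/7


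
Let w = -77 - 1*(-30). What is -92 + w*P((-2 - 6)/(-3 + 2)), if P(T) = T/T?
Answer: -139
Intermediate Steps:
P(T) = 1
w = -47 (w = -77 + 30 = -47)
-92 + w*P((-2 - 6)/(-3 + 2)) = -92 - 47*1 = -92 - 47 = -139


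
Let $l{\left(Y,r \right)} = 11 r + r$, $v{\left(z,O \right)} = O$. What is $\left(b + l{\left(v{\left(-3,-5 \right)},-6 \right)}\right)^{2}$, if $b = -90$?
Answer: $26244$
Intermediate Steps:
$l{\left(Y,r \right)} = 12 r$
$\left(b + l{\left(v{\left(-3,-5 \right)},-6 \right)}\right)^{2} = \left(-90 + 12 \left(-6\right)\right)^{2} = \left(-90 - 72\right)^{2} = \left(-162\right)^{2} = 26244$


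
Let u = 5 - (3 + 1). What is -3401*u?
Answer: -3401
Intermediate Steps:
u = 1 (u = 5 - 1*4 = 5 - 4 = 1)
-3401*u = -3401*1 = -3401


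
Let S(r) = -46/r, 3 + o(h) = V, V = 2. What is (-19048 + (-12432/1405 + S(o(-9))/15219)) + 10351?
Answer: -186154436393/21382695 ≈ -8705.8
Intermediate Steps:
o(h) = -1 (o(h) = -3 + 2 = -1)
(-19048 + (-12432/1405 + S(o(-9))/15219)) + 10351 = (-19048 + (-12432/1405 - 46/(-1)/15219)) + 10351 = (-19048 + (-12432*1/1405 - 46*(-1)*(1/15219))) + 10351 = (-19048 + (-12432/1405 + 46*(1/15219))) + 10351 = (-19048 + (-12432/1405 + 46/15219)) + 10351 = (-19048 - 189137978/21382695) + 10351 = -407486712338/21382695 + 10351 = -186154436393/21382695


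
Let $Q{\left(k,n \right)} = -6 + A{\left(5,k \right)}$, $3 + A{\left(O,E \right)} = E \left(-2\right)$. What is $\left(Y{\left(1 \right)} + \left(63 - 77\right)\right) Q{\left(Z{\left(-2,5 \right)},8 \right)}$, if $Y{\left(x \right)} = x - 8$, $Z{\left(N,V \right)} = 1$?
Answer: $231$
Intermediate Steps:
$A{\left(O,E \right)} = -3 - 2 E$ ($A{\left(O,E \right)} = -3 + E \left(-2\right) = -3 - 2 E$)
$Y{\left(x \right)} = -8 + x$
$Q{\left(k,n \right)} = -9 - 2 k$ ($Q{\left(k,n \right)} = -6 - \left(3 + 2 k\right) = -9 - 2 k$)
$\left(Y{\left(1 \right)} + \left(63 - 77\right)\right) Q{\left(Z{\left(-2,5 \right)},8 \right)} = \left(\left(-8 + 1\right) + \left(63 - 77\right)\right) \left(-9 - 2\right) = \left(-7 - 14\right) \left(-9 - 2\right) = \left(-21\right) \left(-11\right) = 231$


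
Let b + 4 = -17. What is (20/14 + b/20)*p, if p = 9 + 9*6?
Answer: 477/20 ≈ 23.850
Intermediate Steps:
b = -21 (b = -4 - 17 = -21)
p = 63 (p = 9 + 54 = 63)
(20/14 + b/20)*p = (20/14 - 21/20)*63 = (20*(1/14) - 21*1/20)*63 = (10/7 - 21/20)*63 = (53/140)*63 = 477/20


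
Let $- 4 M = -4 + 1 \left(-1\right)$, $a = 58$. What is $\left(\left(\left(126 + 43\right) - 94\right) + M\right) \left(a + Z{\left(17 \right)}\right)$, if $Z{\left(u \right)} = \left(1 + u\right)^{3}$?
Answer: $\frac{898225}{2} \approx 4.4911 \cdot 10^{5}$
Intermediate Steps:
$M = \frac{5}{4}$ ($M = - \frac{-4 + 1 \left(-1\right)}{4} = - \frac{-4 - 1}{4} = \left(- \frac{1}{4}\right) \left(-5\right) = \frac{5}{4} \approx 1.25$)
$\left(\left(\left(126 + 43\right) - 94\right) + M\right) \left(a + Z{\left(17 \right)}\right) = \left(\left(\left(126 + 43\right) - 94\right) + \frac{5}{4}\right) \left(58 + \left(1 + 17\right)^{3}\right) = \left(\left(169 - 94\right) + \frac{5}{4}\right) \left(58 + 18^{3}\right) = \left(75 + \frac{5}{4}\right) \left(58 + 5832\right) = \frac{305}{4} \cdot 5890 = \frac{898225}{2}$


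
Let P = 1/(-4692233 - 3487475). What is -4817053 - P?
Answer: -39402086960523/8179708 ≈ -4.8171e+6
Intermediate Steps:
P = -1/8179708 (P = 1/(-8179708) = -1/8179708 ≈ -1.2225e-7)
-4817053 - P = -4817053 - 1*(-1/8179708) = -4817053 + 1/8179708 = -39402086960523/8179708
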